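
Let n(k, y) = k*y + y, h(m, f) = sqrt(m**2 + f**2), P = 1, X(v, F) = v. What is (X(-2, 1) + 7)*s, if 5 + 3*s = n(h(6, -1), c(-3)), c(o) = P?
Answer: -20/3 + 5*sqrt(37)/3 ≈ 3.4713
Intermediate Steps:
c(o) = 1
h(m, f) = sqrt(f**2 + m**2)
n(k, y) = y + k*y
s = -4/3 + sqrt(37)/3 (s = -5/3 + (1*(1 + sqrt((-1)**2 + 6**2)))/3 = -5/3 + (1*(1 + sqrt(1 + 36)))/3 = -5/3 + (1*(1 + sqrt(37)))/3 = -5/3 + (1 + sqrt(37))/3 = -5/3 + (1/3 + sqrt(37)/3) = -4/3 + sqrt(37)/3 ≈ 0.69425)
(X(-2, 1) + 7)*s = (-2 + 7)*(-4/3 + sqrt(37)/3) = 5*(-4/3 + sqrt(37)/3) = -20/3 + 5*sqrt(37)/3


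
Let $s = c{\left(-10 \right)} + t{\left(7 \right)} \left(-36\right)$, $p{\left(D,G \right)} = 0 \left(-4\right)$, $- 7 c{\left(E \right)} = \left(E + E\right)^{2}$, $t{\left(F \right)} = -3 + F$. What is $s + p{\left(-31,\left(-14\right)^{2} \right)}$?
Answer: $- \frac{1408}{7} \approx -201.14$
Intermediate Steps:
$c{\left(E \right)} = - \frac{4 E^{2}}{7}$ ($c{\left(E \right)} = - \frac{\left(E + E\right)^{2}}{7} = - \frac{\left(2 E\right)^{2}}{7} = - \frac{4 E^{2}}{7}$)
$p{\left(D,G \right)} = 0$
$s = - \frac{1408}{7}$ ($s = - \frac{4 \left(-10\right)^{2}}{7} + \left(-3 + 7\right) \left(-36\right) = \left(- \frac{4}{7}\right) 100 + 4 \left(-36\right) = - \frac{400}{7} - 144 = - \frac{1408}{7} \approx -201.14$)
$s + p{\left(-31,\left(-14\right)^{2} \right)} = - \frac{1408}{7} + 0 = - \frac{1408}{7}$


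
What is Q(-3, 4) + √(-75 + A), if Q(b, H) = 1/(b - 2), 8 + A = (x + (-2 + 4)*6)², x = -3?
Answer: -⅕ + I*√2 ≈ -0.2 + 1.4142*I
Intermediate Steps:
A = 73 (A = -8 + (-3 + (-2 + 4)*6)² = -8 + (-3 + 2*6)² = -8 + (-3 + 12)² = -8 + 9² = -8 + 81 = 73)
Q(b, H) = 1/(-2 + b)
Q(-3, 4) + √(-75 + A) = 1/(-2 - 3) + √(-75 + 73) = 1/(-5) + √(-2) = -⅕ + I*√2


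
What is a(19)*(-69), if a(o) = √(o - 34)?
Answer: -69*I*√15 ≈ -267.24*I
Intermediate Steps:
a(o) = √(-34 + o)
a(19)*(-69) = √(-34 + 19)*(-69) = √(-15)*(-69) = (I*√15)*(-69) = -69*I*√15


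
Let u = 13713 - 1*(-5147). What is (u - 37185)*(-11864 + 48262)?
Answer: -666993350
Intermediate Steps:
u = 18860 (u = 13713 + 5147 = 18860)
(u - 37185)*(-11864 + 48262) = (18860 - 37185)*(-11864 + 48262) = -18325*36398 = -666993350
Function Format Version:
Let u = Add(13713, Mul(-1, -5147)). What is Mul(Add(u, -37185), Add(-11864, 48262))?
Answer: -666993350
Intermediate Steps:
u = 18860 (u = Add(13713, 5147) = 18860)
Mul(Add(u, -37185), Add(-11864, 48262)) = Mul(Add(18860, -37185), Add(-11864, 48262)) = Mul(-18325, 36398) = -666993350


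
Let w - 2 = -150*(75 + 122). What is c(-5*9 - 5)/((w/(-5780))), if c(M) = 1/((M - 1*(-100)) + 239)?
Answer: 5/7387 ≈ 0.00067686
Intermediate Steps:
w = -29548 (w = 2 - 150*(75 + 122) = 2 - 150*197 = 2 - 29550 = -29548)
c(M) = 1/(339 + M) (c(M) = 1/((M + 100) + 239) = 1/((100 + M) + 239) = 1/(339 + M))
c(-5*9 - 5)/((w/(-5780))) = 1/((339 + (-5*9 - 5))*((-29548/(-5780)))) = 1/((339 + (-45 - 5))*((-29548*(-1/5780)))) = 1/((339 - 50)*(7387/1445)) = (1445/7387)/289 = (1/289)*(1445/7387) = 5/7387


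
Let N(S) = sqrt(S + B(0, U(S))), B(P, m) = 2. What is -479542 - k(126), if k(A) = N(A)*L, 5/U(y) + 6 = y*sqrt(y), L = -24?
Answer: -479542 + 192*sqrt(2) ≈ -4.7927e+5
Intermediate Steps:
U(y) = 5/(-6 + y**(3/2)) (U(y) = 5/(-6 + y*sqrt(y)) = 5/(-6 + y**(3/2)))
N(S) = sqrt(2 + S) (N(S) = sqrt(S + 2) = sqrt(2 + S))
k(A) = -24*sqrt(2 + A) (k(A) = sqrt(2 + A)*(-24) = -24*sqrt(2 + A))
-479542 - k(126) = -479542 - (-24)*sqrt(2 + 126) = -479542 - (-24)*sqrt(128) = -479542 - (-24)*8*sqrt(2) = -479542 - (-192)*sqrt(2) = -479542 + 192*sqrt(2)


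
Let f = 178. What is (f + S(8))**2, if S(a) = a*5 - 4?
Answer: 45796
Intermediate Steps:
S(a) = -4 + 5*a (S(a) = 5*a - 4 = -4 + 5*a)
(f + S(8))**2 = (178 + (-4 + 5*8))**2 = (178 + (-4 + 40))**2 = (178 + 36)**2 = 214**2 = 45796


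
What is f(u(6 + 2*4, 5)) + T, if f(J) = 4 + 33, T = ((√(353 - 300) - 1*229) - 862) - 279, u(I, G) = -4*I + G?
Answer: -1333 + √53 ≈ -1325.7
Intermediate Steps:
u(I, G) = G - 4*I
T = -1370 + √53 (T = ((√53 - 229) - 862) - 279 = ((-229 + √53) - 862) - 279 = (-1091 + √53) - 279 = -1370 + √53 ≈ -1362.7)
f(J) = 37
f(u(6 + 2*4, 5)) + T = 37 + (-1370 + √53) = -1333 + √53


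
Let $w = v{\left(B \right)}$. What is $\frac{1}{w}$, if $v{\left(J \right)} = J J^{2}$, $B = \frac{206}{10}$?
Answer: $\frac{125}{1092727} \approx 0.00011439$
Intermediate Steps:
$B = \frac{103}{5}$ ($B = 206 \cdot \frac{1}{10} = \frac{103}{5} \approx 20.6$)
$v{\left(J \right)} = J^{3}$
$w = \frac{1092727}{125}$ ($w = \left(\frac{103}{5}\right)^{3} = \frac{1092727}{125} \approx 8741.8$)
$\frac{1}{w} = \frac{1}{\frac{1092727}{125}} = \frac{125}{1092727}$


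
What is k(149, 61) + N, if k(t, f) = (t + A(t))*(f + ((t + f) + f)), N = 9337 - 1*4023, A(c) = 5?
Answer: 56442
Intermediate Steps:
N = 5314 (N = 9337 - 4023 = 5314)
k(t, f) = (5 + t)*(t + 3*f) (k(t, f) = (t + 5)*(f + ((t + f) + f)) = (5 + t)*(f + ((f + t) + f)) = (5 + t)*(f + (t + 2*f)) = (5 + t)*(t + 3*f))
k(149, 61) + N = (149² + 5*149 + 15*61 + 3*61*149) + 5314 = (22201 + 745 + 915 + 27267) + 5314 = 51128 + 5314 = 56442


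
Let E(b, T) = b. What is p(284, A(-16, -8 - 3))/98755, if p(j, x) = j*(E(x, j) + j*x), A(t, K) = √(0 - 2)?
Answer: 16188*I*√2/19751 ≈ 1.1591*I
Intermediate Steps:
A(t, K) = I*√2 (A(t, K) = √(-2) = I*√2)
p(j, x) = j*(x + j*x)
p(284, A(-16, -8 - 3))/98755 = (284*(I*√2)*(1 + 284))/98755 = (284*(I*√2)*285)*(1/98755) = (80940*I*√2)*(1/98755) = 16188*I*√2/19751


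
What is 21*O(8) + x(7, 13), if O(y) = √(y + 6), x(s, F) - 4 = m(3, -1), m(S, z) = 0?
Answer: 4 + 21*√14 ≈ 82.575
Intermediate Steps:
x(s, F) = 4 (x(s, F) = 4 + 0 = 4)
O(y) = √(6 + y)
21*O(8) + x(7, 13) = 21*√(6 + 8) + 4 = 21*√14 + 4 = 4 + 21*√14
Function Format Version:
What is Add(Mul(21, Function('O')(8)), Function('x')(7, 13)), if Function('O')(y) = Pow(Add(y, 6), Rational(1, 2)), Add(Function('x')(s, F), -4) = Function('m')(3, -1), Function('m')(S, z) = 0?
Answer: Add(4, Mul(21, Pow(14, Rational(1, 2)))) ≈ 82.575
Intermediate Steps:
Function('x')(s, F) = 4 (Function('x')(s, F) = Add(4, 0) = 4)
Function('O')(y) = Pow(Add(6, y), Rational(1, 2))
Add(Mul(21, Function('O')(8)), Function('x')(7, 13)) = Add(Mul(21, Pow(Add(6, 8), Rational(1, 2))), 4) = Add(Mul(21, Pow(14, Rational(1, 2))), 4) = Add(4, Mul(21, Pow(14, Rational(1, 2))))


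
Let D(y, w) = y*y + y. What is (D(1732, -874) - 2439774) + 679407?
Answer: 1241189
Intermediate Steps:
D(y, w) = y + y² (D(y, w) = y² + y = y + y²)
(D(1732, -874) - 2439774) + 679407 = (1732*(1 + 1732) - 2439774) + 679407 = (1732*1733 - 2439774) + 679407 = (3001556 - 2439774) + 679407 = 561782 + 679407 = 1241189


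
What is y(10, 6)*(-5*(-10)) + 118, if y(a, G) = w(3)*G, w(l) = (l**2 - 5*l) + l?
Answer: -782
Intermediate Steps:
w(l) = l**2 - 4*l
y(a, G) = -3*G (y(a, G) = (3*(-4 + 3))*G = (3*(-1))*G = -3*G)
y(10, 6)*(-5*(-10)) + 118 = (-3*6)*(-5*(-10)) + 118 = -18*50 + 118 = -900 + 118 = -782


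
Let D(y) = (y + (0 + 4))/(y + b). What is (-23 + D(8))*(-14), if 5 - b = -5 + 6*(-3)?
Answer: 952/3 ≈ 317.33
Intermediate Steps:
b = 28 (b = 5 - (-5 + 6*(-3)) = 5 - (-5 - 18) = 5 - 1*(-23) = 5 + 23 = 28)
D(y) = (4 + y)/(28 + y) (D(y) = (y + (0 + 4))/(y + 28) = (y + 4)/(28 + y) = (4 + y)/(28 + y))
(-23 + D(8))*(-14) = (-23 + (4 + 8)/(28 + 8))*(-14) = (-23 + 12/36)*(-14) = (-23 + (1/36)*12)*(-14) = (-23 + 1/3)*(-14) = -68/3*(-14) = 952/3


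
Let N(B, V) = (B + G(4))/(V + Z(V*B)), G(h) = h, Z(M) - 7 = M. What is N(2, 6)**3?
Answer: 216/15625 ≈ 0.013824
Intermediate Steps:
Z(M) = 7 + M
N(B, V) = (4 + B)/(7 + V + B*V) (N(B, V) = (B + 4)/(V + (7 + V*B)) = (4 + B)/(V + (7 + B*V)) = (4 + B)/(7 + V + B*V))
N(2, 6)**3 = ((4 + 2)/(7 + 6 + 2*6))**3 = (6/(7 + 6 + 12))**3 = (6/25)**3 = 216/15625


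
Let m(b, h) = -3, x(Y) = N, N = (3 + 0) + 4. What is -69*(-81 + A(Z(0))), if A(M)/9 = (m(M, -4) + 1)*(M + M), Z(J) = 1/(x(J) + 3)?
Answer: 29187/5 ≈ 5837.4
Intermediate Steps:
N = 7 (N = 3 + 4 = 7)
x(Y) = 7
Z(J) = 1/10 (Z(J) = 1/(7 + 3) = 1/10)
A(M) = -36*M (A(M) = 9*((-3 + 1)*(M + M)) = 9*(-4*M) = -36*M)
-69*(-81 + A(Z(0))) = -69*(-81 - 36*1/10) = -69*(-81 - 18/5) = -69*(-423/5) = 29187/5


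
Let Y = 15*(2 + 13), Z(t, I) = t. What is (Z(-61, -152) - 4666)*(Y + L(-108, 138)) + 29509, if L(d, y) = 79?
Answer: -1407499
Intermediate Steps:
Y = 225 (Y = 15*15 = 225)
(Z(-61, -152) - 4666)*(Y + L(-108, 138)) + 29509 = (-61 - 4666)*(225 + 79) + 29509 = -4727*304 + 29509 = -1437008 + 29509 = -1407499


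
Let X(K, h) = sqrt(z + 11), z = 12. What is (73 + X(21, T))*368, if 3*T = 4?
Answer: 26864 + 368*sqrt(23) ≈ 28629.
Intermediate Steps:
T = 4/3 (T = (1/3)*4 = 4/3 ≈ 1.3333)
X(K, h) = sqrt(23) (X(K, h) = sqrt(12 + 11) = sqrt(23))
(73 + X(21, T))*368 = (73 + sqrt(23))*368 = 26864 + 368*sqrt(23)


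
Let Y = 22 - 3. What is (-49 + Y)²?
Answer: 900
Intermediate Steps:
Y = 19
(-49 + Y)² = (-49 + 19)² = (-30)² = 900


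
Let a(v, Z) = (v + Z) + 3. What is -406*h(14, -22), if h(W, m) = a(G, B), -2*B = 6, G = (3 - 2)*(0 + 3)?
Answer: -1218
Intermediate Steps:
G = 3 (G = 1*3 = 3)
B = -3 (B = -½*6 = -3)
a(v, Z) = 3 + Z + v (a(v, Z) = (Z + v) + 3 = 3 + Z + v)
h(W, m) = 3 (h(W, m) = 3 - 3 + 3 = 3)
-406*h(14, -22) = -406*3 = -1218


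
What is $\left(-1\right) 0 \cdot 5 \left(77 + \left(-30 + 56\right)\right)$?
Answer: $0$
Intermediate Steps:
$\left(-1\right) 0 \cdot 5 \left(77 + \left(-30 + 56\right)\right) = 0 \cdot 5 \left(77 + 26\right) = 0 \cdot 103 = 0$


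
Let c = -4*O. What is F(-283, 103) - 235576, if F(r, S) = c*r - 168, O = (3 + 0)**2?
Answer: -225556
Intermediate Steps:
O = 9 (O = 3**2 = 9)
c = -36 (c = -4*9 = -36)
F(r, S) = -168 - 36*r (F(r, S) = -36*r - 168 = -168 - 36*r)
F(-283, 103) - 235576 = (-168 - 36*(-283)) - 235576 = (-168 + 10188) - 235576 = 10020 - 235576 = -225556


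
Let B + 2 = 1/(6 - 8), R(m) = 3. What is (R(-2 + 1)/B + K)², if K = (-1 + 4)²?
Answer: 1521/25 ≈ 60.840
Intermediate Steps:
B = -5/2 (B = -2 + 1/(6 - 8) = -2 + 1/(-2) = -2 - ½ = -5/2 ≈ -2.5000)
K = 9 (K = 3² = 9)
(R(-2 + 1)/B + K)² = (3/(-5/2) + 9)² = (3*(-⅖) + 9)² = (-6/5 + 9)² = (39/5)² = 1521/25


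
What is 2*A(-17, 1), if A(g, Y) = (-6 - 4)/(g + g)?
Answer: 10/17 ≈ 0.58823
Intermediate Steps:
A(g, Y) = -5/g (A(g, Y) = -10*1/(2*g) = -5/g)
2*A(-17, 1) = 2*(-5/(-17)) = 2*(-5*(-1/17)) = 2*(5/17) = 10/17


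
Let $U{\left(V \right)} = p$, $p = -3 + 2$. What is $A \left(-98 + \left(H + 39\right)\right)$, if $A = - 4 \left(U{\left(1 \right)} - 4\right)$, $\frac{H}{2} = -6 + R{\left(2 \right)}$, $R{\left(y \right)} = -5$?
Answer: $-1620$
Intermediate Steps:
$p = -1$
$U{\left(V \right)} = -1$
$H = -22$ ($H = 2 \left(-6 - 5\right) = 2 \left(-11\right) = -22$)
$A = 20$ ($A = - 4 \left(-1 - 4\right) = \left(-4\right) \left(-5\right) = 20$)
$A \left(-98 + \left(H + 39\right)\right) = 20 \left(-98 + \left(-22 + 39\right)\right) = 20 \left(-98 + 17\right) = 20 \left(-81\right) = -1620$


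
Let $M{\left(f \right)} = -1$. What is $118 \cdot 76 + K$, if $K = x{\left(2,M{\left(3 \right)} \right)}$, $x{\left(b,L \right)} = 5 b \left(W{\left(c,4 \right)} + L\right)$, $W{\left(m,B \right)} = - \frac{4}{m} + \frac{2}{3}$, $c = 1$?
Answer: $\frac{26774}{3} \approx 8924.7$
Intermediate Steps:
$W{\left(m,B \right)} = \frac{2}{3} - \frac{4}{m}$ ($W{\left(m,B \right)} = - \frac{4}{m} + 2 \cdot \frac{1}{3} = - \frac{4}{m} + \frac{2}{3} = \frac{2}{3} - \frac{4}{m}$)
$x{\left(b,L \right)} = 5 b \left(- \frac{10}{3} + L\right)$ ($x{\left(b,L \right)} = 5 b \left(\left(\frac{2}{3} - \frac{4}{1}\right) + L\right) = 5 b \left(\left(\frac{2}{3} - 4\right) + L\right) = 5 b \left(- \frac{10}{3} + L\right)$)
$K = - \frac{130}{3}$ ($K = \frac{5}{3} \cdot 2 \left(-10 + 3 \left(-1\right)\right) = \frac{5}{3} \cdot 2 \left(-10 - 3\right) = \frac{5}{3} \cdot 2 \left(-13\right) = - \frac{130}{3} \approx -43.333$)
$118 \cdot 76 + K = 118 \cdot 76 - \frac{130}{3} = 8968 - \frac{130}{3} = \frac{26774}{3}$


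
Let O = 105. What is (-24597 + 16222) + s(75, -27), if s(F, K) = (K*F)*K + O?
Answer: 46405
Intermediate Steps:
s(F, K) = 105 + F*K² (s(F, K) = (K*F)*K + 105 = (F*K)*K + 105 = F*K² + 105 = 105 + F*K²)
(-24597 + 16222) + s(75, -27) = (-24597 + 16222) + (105 + 75*(-27)²) = -8375 + (105 + 75*729) = -8375 + (105 + 54675) = -8375 + 54780 = 46405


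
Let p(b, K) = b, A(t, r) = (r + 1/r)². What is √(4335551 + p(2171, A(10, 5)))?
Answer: √4337722 ≈ 2082.7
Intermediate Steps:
√(4335551 + p(2171, A(10, 5))) = √(4335551 + 2171) = √4337722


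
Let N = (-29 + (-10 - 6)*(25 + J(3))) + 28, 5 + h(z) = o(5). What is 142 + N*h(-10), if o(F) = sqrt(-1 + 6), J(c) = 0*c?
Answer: 2147 - 401*sqrt(5) ≈ 1250.3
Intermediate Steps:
J(c) = 0
o(F) = sqrt(5)
h(z) = -5 + sqrt(5)
N = -401 (N = (-29 + (-10 - 6)*(25 + 0)) + 28 = (-29 - 16*25) + 28 = (-29 - 400) + 28 = -429 + 28 = -401)
142 + N*h(-10) = 142 - 401*(-5 + sqrt(5)) = 142 + (2005 - 401*sqrt(5)) = 2147 - 401*sqrt(5)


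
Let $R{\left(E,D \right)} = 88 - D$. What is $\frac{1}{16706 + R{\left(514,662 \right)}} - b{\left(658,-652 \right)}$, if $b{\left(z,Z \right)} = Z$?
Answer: $\frac{10518065}{16132} \approx 652.0$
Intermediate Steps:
$\frac{1}{16706 + R{\left(514,662 \right)}} - b{\left(658,-652 \right)} = \frac{1}{16706 + \left(88 - 662\right)} - -652 = \frac{1}{16706 + \left(88 - 662\right)} + 652 = \frac{1}{16706 - 574} + 652 = \frac{1}{16132} + 652 = \frac{10518065}{16132}$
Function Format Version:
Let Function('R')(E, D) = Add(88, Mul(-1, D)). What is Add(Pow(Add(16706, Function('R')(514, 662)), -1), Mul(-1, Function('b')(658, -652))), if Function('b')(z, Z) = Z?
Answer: Rational(10518065, 16132) ≈ 652.00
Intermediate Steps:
Add(Pow(Add(16706, Function('R')(514, 662)), -1), Mul(-1, Function('b')(658, -652))) = Add(Pow(Add(16706, Add(88, Mul(-1, 662))), -1), Mul(-1, -652)) = Add(Pow(Add(16706, Add(88, -662)), -1), 652) = Add(Pow(Add(16706, -574), -1), 652) = Add(Pow(16132, -1), 652) = Add(Rational(1, 16132), 652) = Rational(10518065, 16132)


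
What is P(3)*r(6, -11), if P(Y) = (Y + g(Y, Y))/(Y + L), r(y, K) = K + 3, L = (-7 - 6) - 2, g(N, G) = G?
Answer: 4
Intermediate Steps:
L = -15 (L = -13 - 2 = -15)
r(y, K) = 3 + K
P(Y) = 2*Y/(-15 + Y) (P(Y) = (Y + Y)/(Y - 15) = (2*Y)/(-15 + Y) = 2*Y/(-15 + Y))
P(3)*r(6, -11) = (2*3/(-15 + 3))*(3 - 11) = (2*3/(-12))*(-8) = (2*3*(-1/12))*(-8) = -1/2*(-8) = 4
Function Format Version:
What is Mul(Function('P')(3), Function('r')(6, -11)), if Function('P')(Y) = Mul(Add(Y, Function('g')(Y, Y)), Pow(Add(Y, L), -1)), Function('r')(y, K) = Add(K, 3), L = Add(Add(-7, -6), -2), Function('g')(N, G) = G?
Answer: 4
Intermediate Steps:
L = -15 (L = Add(-13, -2) = -15)
Function('r')(y, K) = Add(3, K)
Function('P')(Y) = Mul(2, Y, Pow(Add(-15, Y), -1)) (Function('P')(Y) = Mul(Add(Y, Y), Pow(Add(Y, -15), -1)) = Mul(Mul(2, Y), Pow(Add(-15, Y), -1)) = Mul(2, Y, Pow(Add(-15, Y), -1)))
Mul(Function('P')(3), Function('r')(6, -11)) = Mul(Mul(2, 3, Pow(Add(-15, 3), -1)), Add(3, -11)) = Mul(Mul(2, 3, Pow(-12, -1)), -8) = Mul(Mul(2, 3, Rational(-1, 12)), -8) = Mul(Rational(-1, 2), -8) = 4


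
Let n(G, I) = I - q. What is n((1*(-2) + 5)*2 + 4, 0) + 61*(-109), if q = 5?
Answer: -6654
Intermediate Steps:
n(G, I) = -5 + I (n(G, I) = I - 1*5 = I - 5 = -5 + I)
n((1*(-2) + 5)*2 + 4, 0) + 61*(-109) = (-5 + 0) + 61*(-109) = -5 - 6649 = -6654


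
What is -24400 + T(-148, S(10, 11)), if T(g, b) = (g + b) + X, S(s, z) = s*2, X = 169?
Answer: -24359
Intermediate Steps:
S(s, z) = 2*s
T(g, b) = 169 + b + g (T(g, b) = (g + b) + 169 = (b + g) + 169 = 169 + b + g)
-24400 + T(-148, S(10, 11)) = -24400 + (169 + 2*10 - 148) = -24400 + (169 + 20 - 148) = -24400 + 41 = -24359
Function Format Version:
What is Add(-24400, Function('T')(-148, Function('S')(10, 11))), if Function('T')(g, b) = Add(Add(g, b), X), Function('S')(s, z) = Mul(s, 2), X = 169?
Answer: -24359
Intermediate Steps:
Function('S')(s, z) = Mul(2, s)
Function('T')(g, b) = Add(169, b, g) (Function('T')(g, b) = Add(Add(g, b), 169) = Add(Add(b, g), 169) = Add(169, b, g))
Add(-24400, Function('T')(-148, Function('S')(10, 11))) = Add(-24400, Add(169, Mul(2, 10), -148)) = Add(-24400, Add(169, 20, -148)) = Add(-24400, 41) = -24359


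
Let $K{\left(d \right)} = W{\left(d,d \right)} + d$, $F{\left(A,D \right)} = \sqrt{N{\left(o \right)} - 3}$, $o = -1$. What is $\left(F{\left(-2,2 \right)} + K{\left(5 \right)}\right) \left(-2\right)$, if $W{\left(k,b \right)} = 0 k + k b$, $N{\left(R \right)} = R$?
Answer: $-60 - 4 i \approx -60.0 - 4.0 i$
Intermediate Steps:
$F{\left(A,D \right)} = 2 i$ ($F{\left(A,D \right)} = \sqrt{-1 - 3} = \sqrt{-4} = 2 i$)
$W{\left(k,b \right)} = b k$ ($W{\left(k,b \right)} = 0 + b k = b k$)
$K{\left(d \right)} = d + d^{2}$ ($K{\left(d \right)} = d d + d = d^{2} + d = d + d^{2}$)
$\left(F{\left(-2,2 \right)} + K{\left(5 \right)}\right) \left(-2\right) = \left(2 i + 5 \left(1 + 5\right)\right) \left(-2\right) = \left(2 i + 5 \cdot 6\right) \left(-2\right) = \left(2 i + 30\right) \left(-2\right) = \left(30 + 2 i\right) \left(-2\right) = -60 - 4 i$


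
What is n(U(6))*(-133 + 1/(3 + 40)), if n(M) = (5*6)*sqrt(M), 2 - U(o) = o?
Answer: -343080*I/43 ≈ -7978.6*I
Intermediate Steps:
U(o) = 2 - o
n(M) = 30*sqrt(M)
n(U(6))*(-133 + 1/(3 + 40)) = (30*sqrt(2 - 1*6))*(-133 + 1/(3 + 40)) = (30*sqrt(2 - 6))*(-133 + 1/43) = (30*sqrt(-4))*(-133 + 1/43) = (30*(2*I))*(-5718/43) = (60*I)*(-5718/43) = -343080*I/43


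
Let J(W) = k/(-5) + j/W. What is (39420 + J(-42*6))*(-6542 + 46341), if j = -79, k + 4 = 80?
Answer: 1976037980957/1260 ≈ 1.5683e+9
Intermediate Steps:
k = 76 (k = -4 + 80 = 76)
J(W) = -76/5 - 79/W (J(W) = 76/(-5) - 79/W = 76*(-1/5) - 79/W = -76/5 - 79/W)
(39420 + J(-42*6))*(-6542 + 46341) = (39420 + (-76/5 - 79/((-42*6))))*(-6542 + 46341) = (39420 + (-76/5 - 79/(-252)))*39799 = (39420 + (-76/5 - 79*(-1/252)))*39799 = (39420 + (-76/5 + 79/252))*39799 = (39420 - 18757/1260)*39799 = (49650443/1260)*39799 = 1976037980957/1260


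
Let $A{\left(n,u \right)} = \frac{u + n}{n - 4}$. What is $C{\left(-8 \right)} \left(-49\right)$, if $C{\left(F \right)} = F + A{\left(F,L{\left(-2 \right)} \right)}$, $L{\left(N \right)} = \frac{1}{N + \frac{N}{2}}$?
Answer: $\frac{12887}{36} \approx 357.97$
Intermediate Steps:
$L{\left(N \right)} = \frac{2}{3 N}$ ($L{\left(N \right)} = \frac{1}{N + N \frac{1}{2}} = \frac{1}{N + \frac{N}{2}} = \frac{1}{\frac{3}{2} N} = \frac{2}{3 N}$)
$A{\left(n,u \right)} = \frac{n + u}{-4 + n}$
$C{\left(F \right)} = F + \frac{- \frac{1}{3} + F}{-4 + F}$ ($C{\left(F \right)} = F + \frac{F + \frac{2}{3 \left(-2\right)}}{-4 + F} = F + \frac{F + \frac{2}{3} \left(- \frac{1}{2}\right)}{-4 + F} = F + \frac{F - \frac{1}{3}}{-4 + F} = F + \frac{- \frac{1}{3} + F}{-4 + F}$)
$C{\left(-8 \right)} \left(-49\right) = \frac{- \frac{1}{3} + \left(-8\right)^{2} - -24}{-4 - 8} \left(-49\right) = \frac{- \frac{1}{3} + 64 + 24}{-12} \left(-49\right) = \left(- \frac{1}{12}\right) \frac{263}{3} \left(-49\right) = \left(- \frac{263}{36}\right) \left(-49\right) = \frac{12887}{36}$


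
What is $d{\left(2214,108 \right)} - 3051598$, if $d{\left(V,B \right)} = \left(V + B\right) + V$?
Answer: $-3047062$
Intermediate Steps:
$d{\left(V,B \right)} = B + 2 V$ ($d{\left(V,B \right)} = \left(B + V\right) + V = B + 2 V$)
$d{\left(2214,108 \right)} - 3051598 = \left(108 + 2 \cdot 2214\right) - 3051598 = \left(108 + 4428\right) - 3051598 = 4536 - 3051598 = -3047062$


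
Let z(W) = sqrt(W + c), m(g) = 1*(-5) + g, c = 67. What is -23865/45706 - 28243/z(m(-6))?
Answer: -23865/45706 - 28243*sqrt(14)/28 ≈ -3774.7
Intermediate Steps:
m(g) = -5 + g
z(W) = sqrt(67 + W) (z(W) = sqrt(W + 67) = sqrt(67 + W))
-23865/45706 - 28243/z(m(-6)) = -23865/45706 - 28243/sqrt(67 + (-5 - 6)) = -23865*1/45706 - 28243/sqrt(67 - 11) = -23865/45706 - 28243*sqrt(14)/28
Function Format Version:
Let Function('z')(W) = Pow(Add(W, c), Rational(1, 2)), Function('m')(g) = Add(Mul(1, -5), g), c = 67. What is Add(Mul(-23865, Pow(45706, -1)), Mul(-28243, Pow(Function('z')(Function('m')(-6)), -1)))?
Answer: Add(Rational(-23865, 45706), Mul(Rational(-28243, 28), Pow(14, Rational(1, 2)))) ≈ -3774.7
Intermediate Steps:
Function('m')(g) = Add(-5, g)
Function('z')(W) = Pow(Add(67, W), Rational(1, 2)) (Function('z')(W) = Pow(Add(W, 67), Rational(1, 2)) = Pow(Add(67, W), Rational(1, 2)))
Add(Mul(-23865, Pow(45706, -1)), Mul(-28243, Pow(Function('z')(Function('m')(-6)), -1))) = Add(Mul(-23865, Pow(45706, -1)), Mul(-28243, Pow(Pow(Add(67, Add(-5, -6)), Rational(1, 2)), -1))) = Add(Mul(-23865, Rational(1, 45706)), Mul(-28243, Pow(Pow(Add(67, -11), Rational(1, 2)), -1))) = Add(Rational(-23865, 45706), Mul(-28243, Pow(Pow(56, Rational(1, 2)), -1))) = Add(Rational(-23865, 45706), Mul(-28243, Pow(Mul(2, Pow(14, Rational(1, 2))), -1))) = Add(Rational(-23865, 45706), Mul(-28243, Mul(Rational(1, 28), Pow(14, Rational(1, 2))))) = Add(Rational(-23865, 45706), Mul(Rational(-28243, 28), Pow(14, Rational(1, 2))))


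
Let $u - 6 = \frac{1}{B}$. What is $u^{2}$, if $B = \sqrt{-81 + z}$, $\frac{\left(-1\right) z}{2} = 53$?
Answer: $\frac{\left(1122 - i \sqrt{187}\right)^{2}}{34969} \approx 35.995 - 0.87753 i$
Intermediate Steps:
$z = -106$ ($z = \left(-2\right) 53 = -106$)
$B = i \sqrt{187}$ ($B = \sqrt{-81 - 106} = \sqrt{-187} = i \sqrt{187} \approx 13.675 i$)
$u = 6 - \frac{i \sqrt{187}}{187}$ ($u = 6 + \frac{1}{i \sqrt{187}} = 6 - \frac{i \sqrt{187}}{187} \approx 6.0 - 0.073127 i$)
$u^{2} = \left(6 - \frac{i \sqrt{187}}{187}\right)^{2}$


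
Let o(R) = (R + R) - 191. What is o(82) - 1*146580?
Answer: -146607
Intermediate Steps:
o(R) = -191 + 2*R (o(R) = 2*R - 191 = -191 + 2*R)
o(82) - 1*146580 = (-191 + 2*82) - 1*146580 = (-191 + 164) - 146580 = -27 - 146580 = -146607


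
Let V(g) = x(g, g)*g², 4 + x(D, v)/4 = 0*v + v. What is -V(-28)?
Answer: 100352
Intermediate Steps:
x(D, v) = -16 + 4*v (x(D, v) = -16 + 4*(0*v + v) = -16 + 4*(0 + v) = -16 + 4*v)
V(g) = g²*(-16 + 4*g) (V(g) = (-16 + 4*g)*g² = g²*(-16 + 4*g))
-V(-28) = -4*(-28)²*(-4 - 28) = -4*784*(-32) = -1*(-100352) = 100352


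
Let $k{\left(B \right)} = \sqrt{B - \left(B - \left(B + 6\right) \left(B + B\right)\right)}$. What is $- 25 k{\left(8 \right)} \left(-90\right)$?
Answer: $9000 \sqrt{14} \approx 33675.0$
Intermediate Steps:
$k{\left(B \right)} = \sqrt{2} \sqrt{B \left(6 + B\right)}$ ($k{\left(B \right)} = \sqrt{B - \left(B - \left(6 + B\right) 2 B\right)} = \sqrt{B + \left(2 B \left(6 + B\right) - B\right)} = \sqrt{B + \left(- B + 2 B \left(6 + B\right)\right)} = \sqrt{2 B \left(6 + B\right)} = \sqrt{2} \sqrt{B \left(6 + B\right)}$)
$- 25 k{\left(8 \right)} \left(-90\right) = - 25 \sqrt{2} \sqrt{8 \left(6 + 8\right)} \left(-90\right) = - 25 \sqrt{2} \sqrt{8 \cdot 14} \left(-90\right) = - 25 \sqrt{2} \sqrt{112} \left(-90\right) = - 25 \sqrt{2} \cdot 4 \sqrt{7} \left(-90\right) = - 25 \cdot 4 \sqrt{14} \left(-90\right) = - 100 \sqrt{14} \left(-90\right) = 9000 \sqrt{14}$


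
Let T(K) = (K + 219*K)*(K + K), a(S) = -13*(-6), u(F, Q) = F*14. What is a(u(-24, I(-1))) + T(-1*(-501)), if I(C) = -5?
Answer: 110440518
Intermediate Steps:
u(F, Q) = 14*F
a(S) = 78
T(K) = 440*K**2 (T(K) = (220*K)*(2*K) = 440*K**2)
a(u(-24, I(-1))) + T(-1*(-501)) = 78 + 440*(-1*(-501))**2 = 78 + 440*501**2 = 78 + 440*251001 = 78 + 110440440 = 110440518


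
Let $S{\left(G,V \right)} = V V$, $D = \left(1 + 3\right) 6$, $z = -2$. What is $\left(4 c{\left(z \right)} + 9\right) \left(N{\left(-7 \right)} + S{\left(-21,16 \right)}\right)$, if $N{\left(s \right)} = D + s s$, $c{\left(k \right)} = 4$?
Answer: $8225$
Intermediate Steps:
$D = 24$ ($D = 4 \cdot 6 = 24$)
$S{\left(G,V \right)} = V^{2}$
$N{\left(s \right)} = 24 + s^{2}$ ($N{\left(s \right)} = 24 + s s = 24 + s^{2}$)
$\left(4 c{\left(z \right)} + 9\right) \left(N{\left(-7 \right)} + S{\left(-21,16 \right)}\right) = \left(4 \cdot 4 + 9\right) \left(\left(24 + \left(-7\right)^{2}\right) + 16^{2}\right) = \left(16 + 9\right) \left(\left(24 + 49\right) + 256\right) = 25 \left(73 + 256\right) = 25 \cdot 329 = 8225$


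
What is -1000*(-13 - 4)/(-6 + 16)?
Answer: 1700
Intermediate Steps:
-1000*(-13 - 4)/(-6 + 16) = -(-17000)/10 = -1000*(-17/10) = 1700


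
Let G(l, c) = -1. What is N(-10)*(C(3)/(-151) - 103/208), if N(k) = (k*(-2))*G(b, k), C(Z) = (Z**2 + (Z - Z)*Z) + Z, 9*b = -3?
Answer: 90245/7852 ≈ 11.493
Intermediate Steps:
b = -1/3 (b = (1/9)*(-3) = -1/3 ≈ -0.33333)
C(Z) = Z + Z**2 (C(Z) = (Z**2 + 0*Z) + Z = (Z**2 + 0) + Z = Z**2 + Z = Z + Z**2)
N(k) = 2*k (N(k) = (k*(-2))*(-1) = -2*k*(-1) = 2*k)
N(-10)*(C(3)/(-151) - 103/208) = (2*(-10))*((3*(1 + 3))/(-151) - 103/208) = -20*((3*4)*(-1/151) - 103*1/208) = -20*(12*(-1/151) - 103/208) = -20*(-12/151 - 103/208) = -20*(-18049/31408) = 90245/7852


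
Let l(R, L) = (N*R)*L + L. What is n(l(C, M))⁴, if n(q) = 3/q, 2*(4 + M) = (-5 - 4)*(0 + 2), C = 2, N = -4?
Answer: 81/68574961 ≈ 1.1812e-6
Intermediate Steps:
M = -13 (M = -4 + ((-5 - 4)*(0 + 2))/2 = -4 + (-9*2)/2 = -4 + (½)*(-18) = -4 - 9 = -13)
l(R, L) = L - 4*L*R (l(R, L) = (-4*R)*L + L = -4*L*R + L = L - 4*L*R)
n(l(C, M))⁴ = (3/((-13*(1 - 4*2))))⁴ = (3/((-13*(1 - 8))))⁴ = (3/((-13*(-7))))⁴ = (3/91)⁴ = 81/68574961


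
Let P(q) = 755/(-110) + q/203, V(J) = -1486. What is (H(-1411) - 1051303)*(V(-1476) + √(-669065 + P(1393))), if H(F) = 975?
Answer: 1560787408 - 525164*I*√272338894498/319 ≈ 1.5608e+9 - 8.5913e+8*I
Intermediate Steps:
P(q) = -151/22 + q/203 (P(q) = 755*(-1/110) + q*(1/203) = -151/22 + q/203)
(H(-1411) - 1051303)*(V(-1476) + √(-669065 + P(1393))) = (975 - 1051303)*(-1486 + √(-669065 + (-151/22 + (1/203)*1393))) = -1050328*(-1486 + √(-669065 + (-151/22 + 199/29))) = -1050328*(-1486 + √(-669065 - 1/638)) = -1050328*(-1486 + √(-426863471/638)) = -1050328*(-1486 + I*√272338894498/638) = 1560787408 - 525164*I*√272338894498/319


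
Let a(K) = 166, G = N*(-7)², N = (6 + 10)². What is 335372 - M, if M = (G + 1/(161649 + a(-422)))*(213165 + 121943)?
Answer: -680150416909808/161815 ≈ -4.2033e+9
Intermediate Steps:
N = 256 (N = 16² = 256)
G = 12544 (G = 256*(-7)² = 256*49 = 12544)
M = 680204685129988/161815 (M = (12544 + 1/(161649 + 166))*(213165 + 121943) = (12544 + 1/161815)*335108 = (2029807361/161815)*335108 = 680204685129988/161815 ≈ 4.2036e+9)
335372 - M = 335372 - 1*680204685129988/161815 = 335372 - 680204685129988/161815 = -680150416909808/161815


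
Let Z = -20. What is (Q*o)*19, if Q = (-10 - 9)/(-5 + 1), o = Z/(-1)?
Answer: 1805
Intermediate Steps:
o = 20 (o = -20/(-1) = -20*(-1) = 20)
Q = 19/4 (Q = -19/(-4) = -19*(-1/4) = 19/4 ≈ 4.7500)
(Q*o)*19 = ((19/4)*20)*19 = 95*19 = 1805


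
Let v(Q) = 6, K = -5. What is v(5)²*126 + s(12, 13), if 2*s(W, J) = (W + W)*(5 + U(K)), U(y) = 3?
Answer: 4632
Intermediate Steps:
s(W, J) = 8*W (s(W, J) = ((W + W)*(5 + 3))/2 = ((2*W)*8)/2 = (16*W)/2 = 8*W)
v(5)²*126 + s(12, 13) = 6²*126 + 8*12 = 36*126 + 96 = 4536 + 96 = 4632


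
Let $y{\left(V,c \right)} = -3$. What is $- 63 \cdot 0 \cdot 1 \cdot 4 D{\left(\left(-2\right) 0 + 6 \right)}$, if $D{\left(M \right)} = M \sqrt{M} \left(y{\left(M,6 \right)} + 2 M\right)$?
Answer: $0$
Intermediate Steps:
$D{\left(M \right)} = M^{\frac{3}{2}} \left(-3 + 2 M\right)$ ($D{\left(M \right)} = M \sqrt{M} \left(-3 + 2 M\right) = M^{\frac{3}{2}} \left(-3 + 2 M\right)$)
$- 63 \cdot 0 \cdot 1 \cdot 4 D{\left(\left(-2\right) 0 + 6 \right)} = - 63 \cdot 0 \cdot 1 \cdot 4 \left(\left(-2\right) 0 + 6\right)^{\frac{3}{2}} \left(-3 + 2 \left(\left(-2\right) 0 + 6\right)\right) = - 63 \cdot 0 \cdot 4 \left(0 + 6\right)^{\frac{3}{2}} \left(-3 + 2 \left(0 + 6\right)\right) = \left(-63\right) 0 \cdot 6^{\frac{3}{2}} \left(-3 + 2 \cdot 6\right) = 0 \cdot 6 \sqrt{6} \left(-3 + 12\right) = 0 \cdot 6 \sqrt{6} \cdot 9 = 0 \cdot 54 \sqrt{6} = 0$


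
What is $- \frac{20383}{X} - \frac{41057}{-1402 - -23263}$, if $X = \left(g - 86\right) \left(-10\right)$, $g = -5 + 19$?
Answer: $- \frac{17598289}{582960} \approx -30.188$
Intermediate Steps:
$g = 14$
$X = 720$ ($X = \left(14 - 86\right) \left(-10\right) = \left(-72\right) \left(-10\right) = 720$)
$- \frac{20383}{X} - \frac{41057}{-1402 - -23263} = - \frac{20383}{720} - \frac{41057}{-1402 - -23263} = \left(-20383\right) \frac{1}{720} - \frac{41057}{-1402 + 23263} = - \frac{20383}{720} - \frac{41057}{21861} = - \frac{17598289}{582960}$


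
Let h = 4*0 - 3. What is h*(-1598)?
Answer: 4794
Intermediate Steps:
h = -3 (h = 0 - 3 = -3)
h*(-1598) = -3*(-1598) = 4794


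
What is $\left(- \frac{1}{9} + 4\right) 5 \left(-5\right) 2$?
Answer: $- \frac{1750}{9} \approx -194.44$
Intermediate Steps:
$\left(- \frac{1}{9} + 4\right) 5 \left(-5\right) 2 = \left(\left(-1\right) \frac{1}{9} + 4\right) \left(\left(-25\right) 2\right) = \left(- \frac{1}{9} + 4\right) \left(-50\right) = \frac{35}{9} \left(-50\right) = - \frac{1750}{9}$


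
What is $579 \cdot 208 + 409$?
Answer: $120841$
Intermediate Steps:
$579 \cdot 208 + 409 = 120432 + 409 = 120841$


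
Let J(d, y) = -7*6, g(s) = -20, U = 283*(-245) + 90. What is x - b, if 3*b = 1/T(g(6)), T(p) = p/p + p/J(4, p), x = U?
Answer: -2146602/31 ≈ -69245.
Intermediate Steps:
U = -69245 (U = -69335 + 90 = -69245)
J(d, y) = -42
x = -69245
T(p) = 1 - p/42 (T(p) = p/p + p/(-42) = 1 + p*(-1/42) = 1 - p/42)
b = 7/31 (b = 1/(3*(1 - 1/42*(-20))) = 1/(3*(1 + 10/21)) = 1/(3*(31/21)) = (⅓)*(21/31) = 7/31 ≈ 0.22581)
x - b = -69245 - 1*7/31 = -69245 - 7/31 = -2146602/31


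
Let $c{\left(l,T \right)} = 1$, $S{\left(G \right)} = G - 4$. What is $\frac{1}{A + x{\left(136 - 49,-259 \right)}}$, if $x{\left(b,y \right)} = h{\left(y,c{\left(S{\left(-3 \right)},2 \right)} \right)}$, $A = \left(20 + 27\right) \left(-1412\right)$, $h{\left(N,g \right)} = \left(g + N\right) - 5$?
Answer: $- \frac{1}{66627} \approx -1.5009 \cdot 10^{-5}$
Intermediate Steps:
$S{\left(G \right)} = -4 + G$
$h{\left(N,g \right)} = -5 + N + g$ ($h{\left(N,g \right)} = \left(N + g\right) - 5 = -5 + N + g$)
$A = -66364$ ($A = 47 \left(-1412\right) = -66364$)
$x{\left(b,y \right)} = -4 + y$ ($x{\left(b,y \right)} = -5 + y + 1 = -4 + y$)
$\frac{1}{A + x{\left(136 - 49,-259 \right)}} = \frac{1}{-66364 - 263} = \frac{1}{-66627} = - \frac{1}{66627}$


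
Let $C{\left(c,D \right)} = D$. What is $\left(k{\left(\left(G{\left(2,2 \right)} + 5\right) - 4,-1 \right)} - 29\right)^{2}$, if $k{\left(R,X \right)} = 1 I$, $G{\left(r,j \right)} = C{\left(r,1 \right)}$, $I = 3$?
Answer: $676$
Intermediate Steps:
$G{\left(r,j \right)} = 1$
$k{\left(R,X \right)} = 3$ ($k{\left(R,X \right)} = 1 \cdot 3 = 3$)
$\left(k{\left(\left(G{\left(2,2 \right)} + 5\right) - 4,-1 \right)} - 29\right)^{2} = \left(3 - 29\right)^{2} = \left(-26\right)^{2} = 676$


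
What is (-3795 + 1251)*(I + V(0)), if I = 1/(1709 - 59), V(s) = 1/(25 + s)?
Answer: -28408/275 ≈ -103.30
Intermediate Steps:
I = 1/1650 ≈ 0.00060606
(-3795 + 1251)*(I + V(0)) = (-3795 + 1251)*(1/1650 + 1/(25 + 0)) = -2544*(1/1650 + 1/25) = -2544*67/1650 = -28408/275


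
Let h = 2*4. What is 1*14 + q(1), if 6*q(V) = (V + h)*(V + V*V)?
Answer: 17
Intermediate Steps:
h = 8
q(V) = (8 + V)*(V + V**2)/6 (q(V) = ((V + 8)*(V + V*V))/6 = ((8 + V)*(V + V**2))/6 = (8 + V)*(V + V**2)/6)
1*14 + q(1) = 1*14 + (1/6)*1*(8 + 1**2 + 9*1) = 14 + (1/6)*1*(8 + 1 + 9) = 14 + (1/6)*1*18 = 14 + 3 = 17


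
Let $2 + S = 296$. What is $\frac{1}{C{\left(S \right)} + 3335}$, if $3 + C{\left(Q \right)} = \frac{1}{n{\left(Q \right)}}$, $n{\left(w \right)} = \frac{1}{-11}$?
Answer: $\frac{1}{3321} \approx 0.00030111$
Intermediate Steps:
$n{\left(w \right)} = - \frac{1}{11}$
$S = 294$ ($S = -2 + 296 = 294$)
$C{\left(Q \right)} = -14$ ($C{\left(Q \right)} = -3 + \frac{1}{- \frac{1}{11}} = -3 - 11 = -14$)
$\frac{1}{C{\left(S \right)} + 3335} = \frac{1}{-14 + 3335} = \frac{1}{3321}$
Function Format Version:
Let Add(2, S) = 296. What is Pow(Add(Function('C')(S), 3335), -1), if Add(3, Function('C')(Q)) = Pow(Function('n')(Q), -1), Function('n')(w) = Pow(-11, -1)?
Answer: Rational(1, 3321) ≈ 0.00030111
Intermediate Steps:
Function('n')(w) = Rational(-1, 11)
S = 294 (S = Add(-2, 296) = 294)
Function('C')(Q) = -14 (Function('C')(Q) = Add(-3, Pow(Rational(-1, 11), -1)) = Add(-3, -11) = -14)
Pow(Add(Function('C')(S), 3335), -1) = Pow(Add(-14, 3335), -1) = Pow(3321, -1) = Rational(1, 3321)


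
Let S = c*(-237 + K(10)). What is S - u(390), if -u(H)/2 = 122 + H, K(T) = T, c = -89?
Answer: 21227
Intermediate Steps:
u(H) = -244 - 2*H (u(H) = -2*(122 + H) = -244 - 2*H)
S = 20203 (S = -89*(-237 + 10) = -89*(-227) = 20203)
S - u(390) = 20203 - (-244 - 2*390) = 20203 - (-244 - 780) = 20203 - 1*(-1024) = 20203 + 1024 = 21227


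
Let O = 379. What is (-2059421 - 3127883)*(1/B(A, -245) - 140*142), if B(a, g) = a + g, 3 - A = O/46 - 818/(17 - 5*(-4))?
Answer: 40040738479933488/388279 ≈ 1.0312e+11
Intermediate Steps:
A = 28711/1702 (A = 3 - (379/46 - 818/(17 - 5*(-4))) = 3 - (379*(1/46) - 818/(17 + 20)) = 3 - (379/46 - 818/37) = 3 - 1*(-23605/1702) = 3 + 23605/1702 = 28711/1702 ≈ 16.869)
(-2059421 - 3127883)*(1/B(A, -245) - 140*142) = (-2059421 - 3127883)*(1/(28711/1702 - 245) - 140*142) = -5187304*(1/(-388279/1702) - 19880) = -5187304*(-1702/388279 - 19880) = -5187304*(-7718988222/388279) = 40040738479933488/388279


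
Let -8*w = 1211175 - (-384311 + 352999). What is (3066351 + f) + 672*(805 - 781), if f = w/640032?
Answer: 15783080352137/5120256 ≈ 3.0825e+6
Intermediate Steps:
w = -1242487/8 (w = -(1211175 - (-384311 + 352999))/8 = -(1211175 - 1*(-31312))/8 = -(1211175 + 31312)/8 = -1/8*1242487 = -1242487/8 ≈ -1.5531e+5)
f = -1242487/5120256 (f = -1242487/8/640032 = -1242487/8*1/640032 = -1242487/5120256 ≈ -0.24266)
(3066351 + f) + 672*(805 - 781) = (3066351 - 1242487/5120256) + 672*(805 - 781) = 15700500863369/5120256 + 672*24 = 15700500863369/5120256 + 16128 = 15783080352137/5120256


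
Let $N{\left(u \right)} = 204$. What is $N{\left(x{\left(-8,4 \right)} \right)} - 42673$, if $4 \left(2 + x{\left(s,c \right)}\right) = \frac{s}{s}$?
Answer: $-42469$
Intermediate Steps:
$x{\left(s,c \right)} = - \frac{7}{4}$ ($x{\left(s,c \right)} = -2 + \frac{s \frac{1}{s}}{4} = -2 + \frac{1}{4} \cdot 1 = -2 + \frac{1}{4} = - \frac{7}{4}$)
$N{\left(x{\left(-8,4 \right)} \right)} - 42673 = 204 - 42673 = -42469$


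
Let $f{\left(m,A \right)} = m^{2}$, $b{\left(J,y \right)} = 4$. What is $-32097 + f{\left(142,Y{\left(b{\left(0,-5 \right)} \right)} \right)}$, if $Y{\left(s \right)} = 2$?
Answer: $-11933$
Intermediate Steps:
$-32097 + f{\left(142,Y{\left(b{\left(0,-5 \right)} \right)} \right)} = -32097 + 142^{2} = -32097 + 20164 = -11933$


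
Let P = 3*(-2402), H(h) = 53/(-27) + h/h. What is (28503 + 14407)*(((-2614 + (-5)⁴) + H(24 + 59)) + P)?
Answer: -10654166810/27 ≈ -3.9460e+8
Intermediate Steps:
H(h) = -26/27 (H(h) = 53*(-1/27) + 1 = -53/27 + 1 = -26/27)
P = -7206
(28503 + 14407)*(((-2614 + (-5)⁴) + H(24 + 59)) + P) = (28503 + 14407)*(((-2614 + (-5)⁴) - 26/27) - 7206) = 42910*(((-2614 + 625) - 26/27) - 7206) = 42910*((-1989 - 26/27) - 7206) = 42910*(-53729/27 - 7206) = 42910*(-248291/27) = -10654166810/27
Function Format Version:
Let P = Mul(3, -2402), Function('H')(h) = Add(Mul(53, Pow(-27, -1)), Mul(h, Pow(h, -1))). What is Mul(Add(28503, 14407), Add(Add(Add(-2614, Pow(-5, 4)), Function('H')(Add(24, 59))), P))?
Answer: Rational(-10654166810, 27) ≈ -3.9460e+8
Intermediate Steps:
Function('H')(h) = Rational(-26, 27) (Function('H')(h) = Add(Mul(53, Rational(-1, 27)), 1) = Add(Rational(-53, 27), 1) = Rational(-26, 27))
P = -7206
Mul(Add(28503, 14407), Add(Add(Add(-2614, Pow(-5, 4)), Function('H')(Add(24, 59))), P)) = Mul(Add(28503, 14407), Add(Add(Add(-2614, Pow(-5, 4)), Rational(-26, 27)), -7206)) = Mul(42910, Add(Add(Add(-2614, 625), Rational(-26, 27)), -7206)) = Mul(42910, Add(Add(-1989, Rational(-26, 27)), -7206)) = Mul(42910, Add(Rational(-53729, 27), -7206)) = Mul(42910, Rational(-248291, 27)) = Rational(-10654166810, 27)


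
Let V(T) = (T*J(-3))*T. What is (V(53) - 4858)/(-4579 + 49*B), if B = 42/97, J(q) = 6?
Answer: -1163612/442105 ≈ -2.6320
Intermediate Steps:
B = 42/97 (B = 42*(1/97) = 42/97 ≈ 0.43299)
V(T) = 6*T**2 (V(T) = (T*6)*T = (6*T)*T = 6*T**2)
(V(53) - 4858)/(-4579 + 49*B) = (6*53**2 - 4858)/(-4579 + 49*(42/97)) = (6*2809 - 4858)/(-4579 + 2058/97) = (16854 - 4858)/(-442105/97) = 11996*(-97/442105) = -1163612/442105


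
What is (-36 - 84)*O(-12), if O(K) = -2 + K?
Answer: 1680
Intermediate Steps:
(-36 - 84)*O(-12) = (-36 - 84)*(-2 - 12) = -120*(-14) = 1680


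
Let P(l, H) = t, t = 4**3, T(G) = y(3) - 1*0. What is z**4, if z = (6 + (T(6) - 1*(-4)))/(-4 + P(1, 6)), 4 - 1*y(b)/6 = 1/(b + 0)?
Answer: 4096/50625 ≈ 0.080909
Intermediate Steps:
y(b) = 24 - 6/b (y(b) = 24 - 6/(b + 0) = 24 - 6/b)
T(G) = 22 (T(G) = (24 - 6/3) - 1*0 = (24 - 6*1/3) + 0 = (24 - 2) + 0 = 22 + 0 = 22)
t = 64
P(l, H) = 64
z = 8/15 (z = (6 + (22 - 1*(-4)))/(-4 + 64) = (6 + (22 + 4))/60 = (6 + 26)*(1/60) = 32*(1/60) = 8/15 ≈ 0.53333)
z**4 = (8/15)**4 = 4096/50625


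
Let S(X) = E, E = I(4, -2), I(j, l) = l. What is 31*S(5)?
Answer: -62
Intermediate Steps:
E = -2
S(X) = -2
31*S(5) = 31*(-2) = -62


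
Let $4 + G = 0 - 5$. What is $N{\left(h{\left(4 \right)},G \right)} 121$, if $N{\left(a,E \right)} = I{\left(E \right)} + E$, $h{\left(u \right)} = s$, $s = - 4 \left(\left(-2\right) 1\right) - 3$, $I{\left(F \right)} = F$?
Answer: $-2178$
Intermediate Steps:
$s = 5$ ($s = \left(-4\right) \left(-2\right) - 3 = 8 - 3 = 5$)
$h{\left(u \right)} = 5$
$G = -9$ ($G = -4 + \left(0 - 5\right) = -4 - 5 = -9$)
$N{\left(a,E \right)} = 2 E$ ($N{\left(a,E \right)} = E + E = 2 E$)
$N{\left(h{\left(4 \right)},G \right)} 121 = 2 \left(-9\right) 121 = \left(-18\right) 121 = -2178$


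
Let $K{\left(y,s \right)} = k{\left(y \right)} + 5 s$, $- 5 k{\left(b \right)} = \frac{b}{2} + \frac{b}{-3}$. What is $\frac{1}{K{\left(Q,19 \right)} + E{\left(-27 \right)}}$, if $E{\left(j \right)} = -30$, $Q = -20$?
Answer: $\frac{3}{197} \approx 0.015228$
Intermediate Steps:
$k{\left(b \right)} = - \frac{b}{30}$ ($k{\left(b \right)} = - \frac{\frac{b}{2} + \frac{b}{-3}}{5} = - \frac{b \frac{1}{2} + b \left(- \frac{1}{3}\right)}{5} = - \frac{\frac{b}{2} - \frac{b}{3}}{5} = - \frac{\frac{1}{6} b}{5} = - \frac{b}{30}$)
$K{\left(y,s \right)} = 5 s - \frac{y}{30}$ ($K{\left(y,s \right)} = - \frac{y}{30} + 5 s = 5 s - \frac{y}{30}$)
$\frac{1}{K{\left(Q,19 \right)} + E{\left(-27 \right)}} = \frac{1}{\left(5 \cdot 19 - - \frac{2}{3}\right) - 30} = \frac{1}{\left(95 + \frac{2}{3}\right) - 30} = \frac{1}{\frac{287}{3} - 30} = \frac{1}{\frac{197}{3}} = \frac{3}{197}$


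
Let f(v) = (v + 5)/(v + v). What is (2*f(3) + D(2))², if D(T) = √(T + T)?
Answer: 196/9 ≈ 21.778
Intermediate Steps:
D(T) = √2*√T (D(T) = √(2*T) = √2*√T)
f(v) = (5 + v)/(2*v) (f(v) = (5 + v)/((2*v)) = (5 + v)*(1/(2*v)) = (5 + v)/(2*v))
(2*f(3) + D(2))² = (2*((½)*(5 + 3)/3) + √2*√2)² = (2*((½)*(⅓)*8) + 2)² = (2*(4/3) + 2)² = (8/3 + 2)² = (14/3)² = 196/9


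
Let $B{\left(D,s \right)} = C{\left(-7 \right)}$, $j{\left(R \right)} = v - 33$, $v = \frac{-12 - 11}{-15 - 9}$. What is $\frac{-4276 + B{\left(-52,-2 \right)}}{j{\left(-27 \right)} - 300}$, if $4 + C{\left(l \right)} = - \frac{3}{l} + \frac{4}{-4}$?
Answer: $\frac{719136}{55783} \approx 12.892$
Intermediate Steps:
$v = \frac{23}{24}$ ($v = - \frac{23}{-24} = \left(-23\right) \left(- \frac{1}{24}\right) = \frac{23}{24} \approx 0.95833$)
$j{\left(R \right)} = - \frac{769}{24}$ ($j{\left(R \right)} = \frac{23}{24} - 33 = - \frac{769}{24}$)
$C{\left(l \right)} = -5 - \frac{3}{l}$ ($C{\left(l \right)} = -4 + \left(- \frac{3}{l} + \frac{4}{-4}\right) = -4 + \left(- \frac{3}{l} + 4 \left(- \frac{1}{4}\right)\right) = -4 - \left(1 + \frac{3}{l}\right) = -5 - \frac{3}{l}$)
$B{\left(D,s \right)} = - \frac{32}{7}$ ($B{\left(D,s \right)} = -5 - \frac{3}{-7} = -5 - - \frac{3}{7} = -5 + \frac{3}{7} = - \frac{32}{7}$)
$\frac{-4276 + B{\left(-52,-2 \right)}}{j{\left(-27 \right)} - 300} = \frac{-4276 - \frac{32}{7}}{- \frac{769}{24} - 300} = - \frac{29964}{7 \left(- \frac{7969}{24}\right)} = \left(- \frac{29964}{7}\right) \left(- \frac{24}{7969}\right) = \frac{719136}{55783}$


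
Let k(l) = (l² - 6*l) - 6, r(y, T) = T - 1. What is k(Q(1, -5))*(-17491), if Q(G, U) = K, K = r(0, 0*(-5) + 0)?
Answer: -17491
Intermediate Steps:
r(y, T) = -1 + T
K = -1 (K = -1 + (0*(-5) + 0) = -1 + (0 + 0) = -1 + 0 = -1)
Q(G, U) = -1
k(l) = -6 + l² - 6*l
k(Q(1, -5))*(-17491) = (-6 + (-1)² - 6*(-1))*(-17491) = (-6 + 1 + 6)*(-17491) = 1*(-17491) = -17491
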